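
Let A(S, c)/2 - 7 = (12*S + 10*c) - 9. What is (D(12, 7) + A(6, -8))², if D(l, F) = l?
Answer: 64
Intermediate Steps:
A(S, c) = -4 + 20*c + 24*S (A(S, c) = 14 + 2*((12*S + 10*c) - 9) = 14 + 2*((10*c + 12*S) - 9) = 14 + 2*(-9 + 10*c + 12*S) = 14 + (-18 + 20*c + 24*S) = -4 + 20*c + 24*S)
(D(12, 7) + A(6, -8))² = (12 + (-4 + 20*(-8) + 24*6))² = (12 + (-4 - 160 + 144))² = (12 - 20)² = (-8)² = 64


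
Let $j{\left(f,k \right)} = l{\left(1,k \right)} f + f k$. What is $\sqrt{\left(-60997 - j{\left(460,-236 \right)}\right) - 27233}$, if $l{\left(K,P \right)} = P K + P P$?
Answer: $7 i \sqrt{520230} \approx 5048.9 i$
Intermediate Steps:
$l{\left(K,P \right)} = P^{2} + K P$ ($l{\left(K,P \right)} = K P + P^{2} = P^{2} + K P$)
$j{\left(f,k \right)} = f k + f k \left(1 + k\right)$ ($j{\left(f,k \right)} = k \left(1 + k\right) f + f k = f k \left(1 + k\right) + f k = f k + f k \left(1 + k\right)$)
$\sqrt{\left(-60997 - j{\left(460,-236 \right)}\right) - 27233} = \sqrt{\left(-60997 - 460 \left(-236\right) \left(2 - 236\right)\right) - 27233} = \sqrt{\left(-60997 - 460 \left(-236\right) \left(-234\right)\right) - 27233} = \sqrt{\left(-60997 - 25403040\right) - 27233} = \sqrt{-25464037 - 27233} = \sqrt{-25491270} = 7 i \sqrt{520230}$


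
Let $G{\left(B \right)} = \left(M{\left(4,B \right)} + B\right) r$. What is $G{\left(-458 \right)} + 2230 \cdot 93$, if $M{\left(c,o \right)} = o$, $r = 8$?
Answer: $200062$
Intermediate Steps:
$G{\left(B \right)} = 16 B$ ($G{\left(B \right)} = \left(B + B\right) 8 = 2 B 8 = 16 B$)
$G{\left(-458 \right)} + 2230 \cdot 93 = 16 \left(-458\right) + 2230 \cdot 93 = -7328 + 207390 = 200062$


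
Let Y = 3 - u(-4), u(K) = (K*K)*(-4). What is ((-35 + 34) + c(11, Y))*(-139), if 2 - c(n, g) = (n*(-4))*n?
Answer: -67415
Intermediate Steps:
u(K) = -4*K² (u(K) = K²*(-4) = -4*K²)
Y = 67 (Y = 3 - (-4)*(-4)² = 3 - (-4)*16 = 3 - 1*(-64) = 3 + 64 = 67)
c(n, g) = 2 + 4*n² (c(n, g) = 2 - n*(-4)*n = 2 - (-4*n)*n = 2 - (-4)*n² = 2 + 4*n²)
((-35 + 34) + c(11, Y))*(-139) = ((-35 + 34) + (2 + 4*11²))*(-139) = (-1 + (2 + 4*121))*(-139) = (-1 + (2 + 484))*(-139) = (-1 + 486)*(-139) = 485*(-139) = -67415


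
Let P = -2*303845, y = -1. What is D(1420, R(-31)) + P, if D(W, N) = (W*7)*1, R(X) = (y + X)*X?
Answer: -597750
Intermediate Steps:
R(X) = X*(-1 + X) (R(X) = (-1 + X)*X = X*(-1 + X))
P = -607690
D(W, N) = 7*W (D(W, N) = (7*W)*1 = 7*W)
D(1420, R(-31)) + P = 7*1420 - 607690 = 9940 - 607690 = -597750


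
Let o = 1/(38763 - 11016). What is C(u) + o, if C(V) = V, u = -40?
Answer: -1109879/27747 ≈ -40.000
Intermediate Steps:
o = 1/27747 ≈ 3.6040e-5
C(u) + o = -40 + 1/27747 = -1109879/27747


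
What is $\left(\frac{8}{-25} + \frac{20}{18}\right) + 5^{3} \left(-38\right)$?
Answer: $- \frac{1068572}{225} \approx -4749.2$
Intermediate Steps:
$\left(\frac{8}{-25} + \frac{20}{18}\right) + 5^{3} \left(-38\right) = \left(8 \left(- \frac{1}{25}\right) + 20 \cdot \frac{1}{18}\right) + 125 \left(-38\right) = \left(- \frac{8}{25} + \frac{10}{9}\right) - 4750 = \frac{178}{225} - 4750 = - \frac{1068572}{225}$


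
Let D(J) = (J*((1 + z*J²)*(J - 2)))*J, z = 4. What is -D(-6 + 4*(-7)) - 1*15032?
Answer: 192458968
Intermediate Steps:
D(J) = J²*(1 + 4*J²)*(-2 + J) (D(J) = (J*((1 + 4*J²)*(J - 2)))*J = (J*((1 + 4*J²)*(-2 + J)))*J = (J*(1 + 4*J²)*(-2 + J))*J = J²*(1 + 4*J²)*(-2 + J))
-D(-6 + 4*(-7)) - 1*15032 = -(-6 + 4*(-7))²*(-2 + (-6 + 4*(-7)) - 8*(-6 + 4*(-7))² + 4*(-6 + 4*(-7))³) - 1*15032 = -(-6 - 28)²*(-2 + (-6 - 28) - 8*(-6 - 28)² + 4*(-6 - 28)³) - 15032 = -(-34)²*(-2 - 34 - 8*(-34)² + 4*(-34)³) - 15032 = -1156*(-2 - 34 - 8*1156 + 4*(-39304)) - 15032 = -1156*(-2 - 34 - 9248 - 157216) - 15032 = -1156*(-166500) - 15032 = -1*(-192474000) - 15032 = 192474000 - 15032 = 192458968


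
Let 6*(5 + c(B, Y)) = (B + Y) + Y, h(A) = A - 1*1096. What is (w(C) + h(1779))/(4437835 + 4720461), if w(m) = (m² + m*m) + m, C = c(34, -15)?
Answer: 3223/41212332 ≈ 7.8205e-5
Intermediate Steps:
h(A) = -1096 + A (h(A) = A - 1096 = -1096 + A)
c(B, Y) = -5 + Y/3 + B/6 (c(B, Y) = -5 + ((B + Y) + Y)/6 = -5 + (B + 2*Y)/6 = -5 + (Y/3 + B/6) = -5 + Y/3 + B/6)
C = -13/3 (C = -5 + (⅓)*(-15) + (⅙)*34 = -5 - 5 + 17/3 = -13/3 ≈ -4.3333)
w(m) = m + 2*m² (w(m) = (m² + m²) + m = 2*m² + m = m + 2*m²)
(w(C) + h(1779))/(4437835 + 4720461) = (-13*(1 + 2*(-13/3))/3 + (-1096 + 1779))/(4437835 + 4720461) = (-13*(1 - 26/3)/3 + 683)/9158296 = (-13/3*(-23/3) + 683)*(1/9158296) = (299/9 + 683)*(1/9158296) = (6446/9)*(1/9158296) = 3223/41212332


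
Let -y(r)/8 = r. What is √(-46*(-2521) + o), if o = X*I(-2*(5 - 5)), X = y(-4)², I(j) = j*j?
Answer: √115966 ≈ 340.54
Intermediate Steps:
y(r) = -8*r
I(j) = j²
X = 1024 (X = (-8*(-4))² = 32² = 1024)
o = 0 (o = 1024*(-2*(5 - 5))² = 1024*(-2*0)² = 1024*0² = 1024*0 = 0)
√(-46*(-2521) + o) = √(-46*(-2521) + 0) = √(115966 + 0) = √115966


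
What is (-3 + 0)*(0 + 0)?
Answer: 0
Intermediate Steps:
(-3 + 0)*(0 + 0) = -3*0 = 0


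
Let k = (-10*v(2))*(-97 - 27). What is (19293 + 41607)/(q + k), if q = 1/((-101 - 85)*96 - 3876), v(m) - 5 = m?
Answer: 1323478800/188633759 ≈ 7.0161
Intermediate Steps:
v(m) = 5 + m
q = -1/21732 (q = 1/(-186*96 - 3876) = 1/(-17856 - 3876) = 1/(-21732) = -1/21732 ≈ -4.6015e-5)
k = 8680 (k = (-10*(5 + 2))*(-97 - 27) = -10*7*(-124) = -70*(-124) = 8680)
(19293 + 41607)/(q + k) = (19293 + 41607)/(-1/21732 + 8680) = 60900/(188633759/21732) = 60900*(21732/188633759) = 1323478800/188633759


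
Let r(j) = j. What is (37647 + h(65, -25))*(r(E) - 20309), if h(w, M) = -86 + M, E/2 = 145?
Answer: -751433184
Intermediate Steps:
E = 290 (E = 2*145 = 290)
(37647 + h(65, -25))*(r(E) - 20309) = (37647 + (-86 - 25))*(290 - 20309) = (37647 - 111)*(-20019) = 37536*(-20019) = -751433184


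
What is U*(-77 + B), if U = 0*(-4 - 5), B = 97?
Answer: 0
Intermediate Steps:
U = 0 (U = 0*(-9) = 0)
U*(-77 + B) = 0*(-77 + 97) = 0*20 = 0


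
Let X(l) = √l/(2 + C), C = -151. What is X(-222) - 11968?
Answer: -11968 - I*√222/149 ≈ -11968.0 - 0.099998*I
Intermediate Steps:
X(l) = -√l/149 (X(l) = √l/(2 - 151) = √l/(-149) = -√l/149)
X(-222) - 11968 = -I*√222/149 - 11968 = -11968 - I*√222/149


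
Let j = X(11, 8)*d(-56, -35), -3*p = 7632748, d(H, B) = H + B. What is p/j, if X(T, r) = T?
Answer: 7632748/3003 ≈ 2541.7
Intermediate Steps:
d(H, B) = B + H
p = -7632748/3 (p = -1/3*7632748 = -7632748/3 ≈ -2.5442e+6)
j = -1001 (j = 11*(-35 - 56) = 11*(-91) = -1001)
p/j = -7632748/3/(-1001) = -7632748/3*(-1/1001) = 7632748/3003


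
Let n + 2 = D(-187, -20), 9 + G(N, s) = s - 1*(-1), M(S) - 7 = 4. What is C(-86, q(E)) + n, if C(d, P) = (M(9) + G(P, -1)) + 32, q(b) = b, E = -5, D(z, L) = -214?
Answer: -182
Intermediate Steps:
M(S) = 11 (M(S) = 7 + 4 = 11)
G(N, s) = -8 + s (G(N, s) = -9 + (s - 1*(-1)) = -9 + (s + 1) = -9 + (1 + s) = -8 + s)
C(d, P) = 34 (C(d, P) = (11 + (-8 - 1)) + 32 = (11 - 9) + 32 = 2 + 32 = 34)
n = -216 (n = -2 - 214 = -216)
C(-86, q(E)) + n = 34 - 216 = -182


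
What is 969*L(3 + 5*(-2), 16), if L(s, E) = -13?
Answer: -12597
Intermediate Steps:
969*L(3 + 5*(-2), 16) = 969*(-13) = -12597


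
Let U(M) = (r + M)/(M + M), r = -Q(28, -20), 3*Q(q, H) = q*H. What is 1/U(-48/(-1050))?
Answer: 6/12253 ≈ 0.00048968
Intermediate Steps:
Q(q, H) = H*q/3 (Q(q, H) = (q*H)/3 = (H*q)/3 = H*q/3)
r = 560/3 (r = -(-20)*28/3 = -1*(-560/3) = 560/3 ≈ 186.67)
U(M) = (560/3 + M)/(2*M) (U(M) = (560/3 + M)/(M + M) = (560/3 + M)/((2*M)) = (560/3 + M)*(1/(2*M)) = (560/3 + M)/(2*M))
1/U(-48/(-1050)) = 1/((560 + 3*(-48/(-1050)))/(6*((-48/(-1050))))) = 1/((560 + 3*(-48*(-1/1050)))/(6*((-48*(-1/1050))))) = 1/((560 + 3*(8/175))/(6*(8/175))) = 1/((⅙)*(175/8)*(560 + 24/175)) = 1/((⅙)*(175/8)*(98024/175)) = 1/(12253/6) = 6/12253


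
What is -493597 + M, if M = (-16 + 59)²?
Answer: -491748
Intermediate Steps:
M = 1849 (M = 43² = 1849)
-493597 + M = -493597 + 1849 = -491748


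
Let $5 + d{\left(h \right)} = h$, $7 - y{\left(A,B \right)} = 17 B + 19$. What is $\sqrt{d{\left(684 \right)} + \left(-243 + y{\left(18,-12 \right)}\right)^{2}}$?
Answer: $4 \sqrt{205} \approx 57.271$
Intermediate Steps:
$y{\left(A,B \right)} = -12 - 17 B$ ($y{\left(A,B \right)} = 7 - \left(17 B + 19\right) = 7 - \left(19 + 17 B\right) = -12 - 17 B$)
$d{\left(h \right)} = -5 + h$
$\sqrt{d{\left(684 \right)} + \left(-243 + y{\left(18,-12 \right)}\right)^{2}} = \sqrt{\left(-5 + 684\right) + \left(-243 - -192\right)^{2}} = \sqrt{679 + \left(-243 + \left(-12 + 204\right)\right)^{2}} = \sqrt{679 + \left(-243 + 192\right)^{2}} = \sqrt{679 + \left(-51\right)^{2}} = \sqrt{679 + 2601} = \sqrt{3280} = 4 \sqrt{205}$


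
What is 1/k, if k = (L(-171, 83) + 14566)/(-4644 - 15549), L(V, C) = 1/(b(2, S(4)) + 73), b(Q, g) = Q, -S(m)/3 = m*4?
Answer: -1514475/1092451 ≈ -1.3863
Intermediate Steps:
S(m) = -12*m (S(m) = -3*m*4 = -12*m)
L(V, C) = 1/75 (L(V, C) = 1/(2 + 73) = 1/75)
k = -1092451/1514475 (k = (1/75 + 14566)/(-4644 - 15549) = (1092451/75)/(-20193) = (1092451/75)*(-1/20193) = -1092451/1514475 ≈ -0.72134)
1/k = 1/(-1092451/1514475) = -1514475/1092451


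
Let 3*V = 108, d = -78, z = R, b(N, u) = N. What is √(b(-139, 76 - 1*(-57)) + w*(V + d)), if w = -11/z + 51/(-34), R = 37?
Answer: 5*I*√3478/37 ≈ 7.9695*I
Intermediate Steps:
z = 37
w = -133/74 (w = -11/37 + 51/(-34) = -11*1/37 + 51*(-1/34) = -11/37 - 3/2 = -133/74 ≈ -1.7973)
V = 36 (V = (⅓)*108 = 36)
√(b(-139, 76 - 1*(-57)) + w*(V + d)) = √(-139 - 133*(36 - 78)/74) = √(-139 - 133/74*(-42)) = √(-139 + 2793/37) = √(-2350/37) = 5*I*√3478/37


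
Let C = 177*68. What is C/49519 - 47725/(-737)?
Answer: 2372164807/36495503 ≈ 64.999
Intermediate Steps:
C = 12036
C/49519 - 47725/(-737) = 12036/49519 - 47725/(-737) = 12036*(1/49519) - 47725*(-1/737) = 12036/49519 + 47725/737 = 2372164807/36495503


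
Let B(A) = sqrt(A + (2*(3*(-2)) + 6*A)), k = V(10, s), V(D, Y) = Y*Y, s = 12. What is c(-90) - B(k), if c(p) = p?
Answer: -90 - 2*sqrt(249) ≈ -121.56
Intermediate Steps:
V(D, Y) = Y**2
k = 144 (k = 12**2 = 144)
B(A) = sqrt(-12 + 7*A) (B(A) = sqrt(A + (2*(-6) + 6*A)) = sqrt(A + (-12 + 6*A)) = sqrt(-12 + 7*A))
c(-90) - B(k) = -90 - sqrt(-12 + 7*144) = -90 - sqrt(-12 + 1008) = -90 - sqrt(996) = -90 - 2*sqrt(249)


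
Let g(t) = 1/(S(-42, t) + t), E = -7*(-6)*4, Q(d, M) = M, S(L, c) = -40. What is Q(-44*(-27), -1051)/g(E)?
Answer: -134528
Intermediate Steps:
E = 168 (E = 42*4 = 168)
g(t) = 1/(-40 + t)
Q(-44*(-27), -1051)/g(E) = -1051/(1/(-40 + 168)) = -1051/(1/128) = -1051/1/128 = -1051*128 = -134528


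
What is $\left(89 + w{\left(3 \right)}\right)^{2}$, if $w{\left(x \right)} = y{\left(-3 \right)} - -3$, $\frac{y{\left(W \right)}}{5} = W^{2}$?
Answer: $18769$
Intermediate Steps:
$y{\left(W \right)} = 5 W^{2}$
$w{\left(x \right)} = 48$ ($w{\left(x \right)} = 5 \left(-3\right)^{2} - -3 = 5 \cdot 9 + 3 = 45 + 3 = 48$)
$\left(89 + w{\left(3 \right)}\right)^{2} = \left(89 + 48\right)^{2} = 137^{2} = 18769$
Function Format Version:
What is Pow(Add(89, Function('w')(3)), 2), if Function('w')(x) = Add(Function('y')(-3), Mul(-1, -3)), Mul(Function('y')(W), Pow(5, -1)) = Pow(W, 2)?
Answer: 18769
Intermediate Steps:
Function('y')(W) = Mul(5, Pow(W, 2))
Function('w')(x) = 48 (Function('w')(x) = Add(Mul(5, Pow(-3, 2)), Mul(-1, -3)) = Add(Mul(5, 9), 3) = Add(45, 3) = 48)
Pow(Add(89, Function('w')(3)), 2) = Pow(Add(89, 48), 2) = Pow(137, 2) = 18769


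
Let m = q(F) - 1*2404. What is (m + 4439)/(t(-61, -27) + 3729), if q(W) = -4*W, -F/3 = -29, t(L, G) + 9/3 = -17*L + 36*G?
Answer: 1687/3791 ≈ 0.44500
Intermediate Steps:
t(L, G) = -3 - 17*L + 36*G (t(L, G) = -3 + (-17*L + 36*G) = -3 - 17*L + 36*G)
F = 87 (F = -3*(-29) = 87)
m = -2752 (m = -4*87 - 1*2404 = -348 - 2404 = -2752)
(m + 4439)/(t(-61, -27) + 3729) = (-2752 + 4439)/((-3 - 17*(-61) + 36*(-27)) + 3729) = 1687/((-3 + 1037 - 972) + 3729) = 1687/(62 + 3729) = 1687/3791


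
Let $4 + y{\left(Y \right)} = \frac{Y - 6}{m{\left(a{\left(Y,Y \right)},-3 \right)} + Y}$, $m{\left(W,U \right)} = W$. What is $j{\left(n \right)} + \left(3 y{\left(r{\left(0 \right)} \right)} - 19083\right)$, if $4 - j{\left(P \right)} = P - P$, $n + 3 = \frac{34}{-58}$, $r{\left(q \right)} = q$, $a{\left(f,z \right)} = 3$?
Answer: $-19097$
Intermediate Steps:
$n = - \frac{104}{29}$ ($n = -3 + \frac{34}{-58} = -3 + 34 \left(- \frac{1}{58}\right) = -3 - \frac{17}{29} = - \frac{104}{29} \approx -3.5862$)
$j{\left(P \right)} = 4$ ($j{\left(P \right)} = 4 - \left(P - P\right) = 4 - 0 = 4 + 0 = 4$)
$y{\left(Y \right)} = -4 + \frac{-6 + Y}{3 + Y}$ ($y{\left(Y \right)} = -4 + \frac{Y - 6}{3 + Y} = -4 + \frac{-6 + Y}{3 + Y}$)
$j{\left(n \right)} + \left(3 y{\left(r{\left(0 \right)} \right)} - 19083\right) = 4 + \left(3 \frac{3 \left(-6 - 0\right)}{3 + 0} - 19083\right) = 4 - \left(19083 - 3 \frac{3 \left(-6 + 0\right)}{3}\right) = 4 - \left(19083 - 3 \cdot 3 \cdot \frac{1}{3} \left(-6\right)\right) = 4 + \left(3 \left(-6\right) - 19083\right) = 4 - 19101 = -19097$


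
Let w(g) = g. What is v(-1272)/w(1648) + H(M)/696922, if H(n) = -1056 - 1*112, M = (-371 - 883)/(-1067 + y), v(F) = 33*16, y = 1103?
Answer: 11439061/35891483 ≈ 0.31871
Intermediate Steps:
v(F) = 528
M = -209/6 (M = (-371 - 883)/(-1067 + 1103) = -1254/36 = -1254*1/36 = -209/6 ≈ -34.833)
H(n) = -1168 (H(n) = -1056 - 112 = -1168)
v(-1272)/w(1648) + H(M)/696922 = 528/1648 - 1168/696922 = 528*(1/1648) - 1168*1/696922 = 33/103 - 584/348461 = 11439061/35891483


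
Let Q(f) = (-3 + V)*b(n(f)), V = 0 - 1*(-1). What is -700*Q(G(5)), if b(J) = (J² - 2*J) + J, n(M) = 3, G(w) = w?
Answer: 8400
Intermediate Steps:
b(J) = J² - J
V = 1 (V = 0 + 1 = 1)
Q(f) = -12 (Q(f) = (-3 + 1)*(3*(-1 + 3)) = -6*2 = -2*6 = -12)
-700*Q(G(5)) = -700*(-12) = 8400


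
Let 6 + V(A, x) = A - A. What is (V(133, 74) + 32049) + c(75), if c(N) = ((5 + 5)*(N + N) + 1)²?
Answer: 2285044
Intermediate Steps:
c(N) = (1 + 20*N)² (c(N) = (10*(2*N) + 1)² = (20*N + 1)² = (1 + 20*N)²)
V(A, x) = -6 (V(A, x) = -6 + (A - A) = -6 + 0 = -6)
(V(133, 74) + 32049) + c(75) = (-6 + 32049) + (1 + 20*75)² = 32043 + (1 + 1500)² = 32043 + 1501² = 32043 + 2253001 = 2285044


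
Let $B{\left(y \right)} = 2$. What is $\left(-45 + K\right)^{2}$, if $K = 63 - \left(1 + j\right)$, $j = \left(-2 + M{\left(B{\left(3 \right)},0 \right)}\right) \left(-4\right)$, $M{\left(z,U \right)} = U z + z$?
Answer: $289$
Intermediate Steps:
$M{\left(z,U \right)} = z + U z$
$j = 0$ ($j = \left(-2 + 2 \left(1 + 0\right)\right) \left(-4\right) = \left(-2 + 2 \cdot 1\right) \left(-4\right) = \left(-2 + 2\right) \left(-4\right) = 0 \left(-4\right) = 0$)
$K = 62$ ($K = 63 - \left(1 + 0\right) = 63 - 1 = 62$)
$\left(-45 + K\right)^{2} = \left(-45 + 62\right)^{2} = 17^{2} = 289$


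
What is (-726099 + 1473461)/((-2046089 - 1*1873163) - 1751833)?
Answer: -106766/810155 ≈ -0.13178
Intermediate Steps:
(-726099 + 1473461)/((-2046089 - 1*1873163) - 1751833) = 747362/((-2046089 - 1873163) - 1751833) = 747362/(-3919252 - 1751833) = 747362/(-5671085) = 747362*(-1/5671085) = -106766/810155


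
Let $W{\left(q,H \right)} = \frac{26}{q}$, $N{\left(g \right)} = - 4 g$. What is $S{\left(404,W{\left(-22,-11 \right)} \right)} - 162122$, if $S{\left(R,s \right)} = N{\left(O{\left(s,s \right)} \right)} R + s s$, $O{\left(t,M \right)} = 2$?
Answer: $- \frac{20007665}{121} \approx -1.6535 \cdot 10^{5}$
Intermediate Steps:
$S{\left(R,s \right)} = s^{2} - 8 R$ ($S{\left(R,s \right)} = \left(-4\right) 2 R + s s = - 8 R + s^{2} = s^{2} - 8 R$)
$S{\left(404,W{\left(-22,-11 \right)} \right)} - 162122 = \left(\left(\frac{26}{-22}\right)^{2} - 3232\right) - 162122 = \left(\left(26 \left(- \frac{1}{22}\right)\right)^{2} - 3232\right) - 162122 = \left(\left(- \frac{13}{11}\right)^{2} - 3232\right) - 162122 = \left(\frac{169}{121} - 3232\right) - 162122 = - \frac{390903}{121} - 162122 = - \frac{20007665}{121}$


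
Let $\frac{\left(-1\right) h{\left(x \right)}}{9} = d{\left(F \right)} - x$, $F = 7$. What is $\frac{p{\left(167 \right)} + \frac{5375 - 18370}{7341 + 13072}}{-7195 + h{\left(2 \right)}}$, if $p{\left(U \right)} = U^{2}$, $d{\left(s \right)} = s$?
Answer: $- \frac{284642581}{73895060} \approx -3.852$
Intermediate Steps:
$h{\left(x \right)} = -63 + 9 x$ ($h{\left(x \right)} = - 9 \left(7 - x\right) = -63 + 9 x$)
$\frac{p{\left(167 \right)} + \frac{5375 - 18370}{7341 + 13072}}{-7195 + h{\left(2 \right)}} = \frac{167^{2} + \frac{5375 - 18370}{7341 + 13072}}{-7195 + \left(-63 + 9 \cdot 2\right)} = \frac{27889 - \frac{12995}{20413}}{-7195 + \left(-63 + 18\right)} = \frac{27889 - \frac{12995}{20413}}{-7195 - 45} = \frac{27889 - \frac{12995}{20413}}{-7240} = \frac{569285162}{20413} \left(- \frac{1}{7240}\right) = - \frac{284642581}{73895060}$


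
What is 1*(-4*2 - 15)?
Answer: -23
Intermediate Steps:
1*(-4*2 - 15) = 1*(-8 - 15) = 1*(-23) = -23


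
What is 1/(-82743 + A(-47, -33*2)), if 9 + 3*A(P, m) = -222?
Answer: -1/82820 ≈ -1.2074e-5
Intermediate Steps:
A(P, m) = -77 (A(P, m) = -3 + (⅓)*(-222) = -3 - 74 = -77)
1/(-82743 + A(-47, -33*2)) = 1/(-82743 - 77) = 1/(-82820) = -1/82820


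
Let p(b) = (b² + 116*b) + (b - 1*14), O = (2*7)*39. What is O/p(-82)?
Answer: -39/206 ≈ -0.18932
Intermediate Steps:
O = 546 (O = 14*39 = 546)
p(b) = -14 + b² + 117*b (p(b) = (b² + 116*b) + (b - 14) = (b² + 116*b) + (-14 + b) = -14 + b² + 117*b)
O/p(-82) = 546/(-14 + (-82)² + 117*(-82)) = 546/(-14 + 6724 - 9594) = 546/(-2884) = 546*(-1/2884) = -39/206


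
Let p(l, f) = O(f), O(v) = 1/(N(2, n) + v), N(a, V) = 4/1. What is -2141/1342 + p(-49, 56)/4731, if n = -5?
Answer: -303871459/190470060 ≈ -1.5954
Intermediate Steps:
N(a, V) = 4 (N(a, V) = 4*1 = 4)
O(v) = 1/(4 + v)
p(l, f) = 1/(4 + f)
-2141/1342 + p(-49, 56)/4731 = -2141/1342 + 1/((4 + 56)*4731) = -2141*1/1342 + (1/4731)/60 = -2141/1342 + (1/60)*(1/4731) = -2141/1342 + 1/283860 = -303871459/190470060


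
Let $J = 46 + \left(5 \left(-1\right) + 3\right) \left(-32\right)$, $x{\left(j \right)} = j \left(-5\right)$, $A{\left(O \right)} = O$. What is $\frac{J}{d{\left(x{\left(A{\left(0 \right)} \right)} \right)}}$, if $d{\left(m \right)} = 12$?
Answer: $\frac{55}{6} \approx 9.1667$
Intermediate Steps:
$x{\left(j \right)} = - 5 j$
$J = 110$ ($J = 46 + \left(-5 + 3\right) \left(-32\right) = 46 - -64 = 46 + 64 = 110$)
$\frac{J}{d{\left(x{\left(A{\left(0 \right)} \right)} \right)}} = \frac{110}{12} = 110 \cdot \frac{1}{12} = \frac{55}{6}$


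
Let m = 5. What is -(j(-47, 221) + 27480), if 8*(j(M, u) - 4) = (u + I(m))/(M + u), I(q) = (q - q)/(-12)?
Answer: -38257949/1392 ≈ -27484.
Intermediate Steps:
I(q) = 0 (I(q) = 0*(-1/12) = 0)
j(M, u) = 4 + u/(8*(M + u)) (j(M, u) = 4 + ((u + 0)/(M + u))/8 = 4 + (u/(M + u))/8 = 4 + u/(8*(M + u)))
-(j(-47, 221) + 27480) = -((4*(-47) + (33/8)*221)/(-47 + 221) + 27480) = -((-188 + 7293/8)/174 + 27480) = -((1/174)*(5789/8) + 27480) = -(5789/1392 + 27480) = -1*38257949/1392 = -38257949/1392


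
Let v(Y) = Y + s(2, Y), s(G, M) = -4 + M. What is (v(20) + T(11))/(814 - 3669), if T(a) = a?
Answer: -47/2855 ≈ -0.016462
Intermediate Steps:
v(Y) = -4 + 2*Y (v(Y) = Y + (-4 + Y) = -4 + 2*Y)
(v(20) + T(11))/(814 - 3669) = ((-4 + 2*20) + 11)/(814 - 3669) = ((-4 + 40) + 11)/(-2855) = (36 + 11)*(-1/2855) = 47*(-1/2855) = -47/2855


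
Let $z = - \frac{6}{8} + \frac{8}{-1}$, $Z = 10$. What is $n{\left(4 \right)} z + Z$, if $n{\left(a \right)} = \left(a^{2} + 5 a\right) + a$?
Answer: $-340$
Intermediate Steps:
$n{\left(a \right)} = a^{2} + 6 a$
$z = - \frac{35}{4}$ ($z = \left(-6\right) \frac{1}{8} + 8 \left(-1\right) = - \frac{3}{4} - 8 = - \frac{35}{4} \approx -8.75$)
$n{\left(4 \right)} z + Z = 4 \left(6 + 4\right) \left(- \frac{35}{4}\right) + 10 = 4 \cdot 10 \left(- \frac{35}{4}\right) + 10 = 40 \left(- \frac{35}{4}\right) + 10 = -350 + 10 = -340$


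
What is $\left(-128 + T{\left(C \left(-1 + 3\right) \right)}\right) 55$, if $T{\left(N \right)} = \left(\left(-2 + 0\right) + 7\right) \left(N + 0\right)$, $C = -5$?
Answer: $-9790$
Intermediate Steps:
$T{\left(N \right)} = 5 N$ ($T{\left(N \right)} = \left(-2 + 7\right) N = 5 N$)
$\left(-128 + T{\left(C \left(-1 + 3\right) \right)}\right) 55 = \left(-128 + 5 \left(- 5 \left(-1 + 3\right)\right)\right) 55 = \left(-128 + 5 \left(\left(-5\right) 2\right)\right) 55 = \left(-128 + 5 \left(-10\right)\right) 55 = \left(-128 - 50\right) 55 = \left(-178\right) 55 = -9790$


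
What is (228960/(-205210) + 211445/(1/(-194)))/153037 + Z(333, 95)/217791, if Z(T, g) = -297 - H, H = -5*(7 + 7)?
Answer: -183332432072376245/683966597680107 ≈ -268.04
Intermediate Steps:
H = -70 (H = -5*14 = -70)
Z(T, g) = -227 (Z(T, g) = -297 - 1*(-70) = -297 + 70 = -227)
(228960/(-205210) + 211445/(1/(-194)))/153037 + Z(333, 95)/217791 = (228960/(-205210) + 211445/(1/(-194)))/153037 - 227/217791 = (228960*(-1/205210) + 211445/(-1/194))*(1/153037) - 227*1/217791 = (-22896/20521 + 211445*(-194))*(1/153037) - 227/217791 = (-22896/20521 - 41020330)*(1/153037) - 227/217791 = -841778214826/20521*1/153037 - 227/217791 = -841778214826/3140472277 - 227/217791 = -183332432072376245/683966597680107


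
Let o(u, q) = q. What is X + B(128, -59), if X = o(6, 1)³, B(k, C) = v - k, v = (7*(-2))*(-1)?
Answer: -113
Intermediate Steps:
v = 14 (v = -14*(-1) = 14)
B(k, C) = 14 - k
X = 1 (X = 1³ = 1)
X + B(128, -59) = 1 + (14 - 1*128) = 1 + (14 - 128) = 1 - 114 = -113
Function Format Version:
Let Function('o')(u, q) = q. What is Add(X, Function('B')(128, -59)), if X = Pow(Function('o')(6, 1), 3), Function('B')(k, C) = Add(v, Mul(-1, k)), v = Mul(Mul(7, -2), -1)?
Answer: -113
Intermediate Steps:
v = 14 (v = Mul(-14, -1) = 14)
Function('B')(k, C) = Add(14, Mul(-1, k))
X = 1 (X = Pow(1, 3) = 1)
Add(X, Function('B')(128, -59)) = Add(1, Add(14, Mul(-1, 128))) = Add(1, Add(14, -128)) = Add(1, -114) = -113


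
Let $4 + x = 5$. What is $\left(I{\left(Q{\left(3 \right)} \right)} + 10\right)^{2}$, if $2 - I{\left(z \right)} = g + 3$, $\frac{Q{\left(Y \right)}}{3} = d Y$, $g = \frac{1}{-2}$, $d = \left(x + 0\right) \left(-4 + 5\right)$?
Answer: $\frac{361}{4} \approx 90.25$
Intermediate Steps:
$x = 1$ ($x = -4 + 5 = 1$)
$d = 1$ ($d = \left(1 + 0\right) \left(-4 + 5\right) = 1 \cdot 1 = 1$)
$g = - \frac{1}{2} \approx -0.5$
$Q{\left(Y \right)} = 3 Y$ ($Q{\left(Y \right)} = 3 \cdot 1 Y = 3 Y$)
$I{\left(z \right)} = - \frac{1}{2}$ ($I{\left(z \right)} = 2 - \left(- \frac{1}{2} + 3\right) = 2 - \frac{5}{2} = - \frac{1}{2}$)
$\left(I{\left(Q{\left(3 \right)} \right)} + 10\right)^{2} = \left(- \frac{1}{2} + 10\right)^{2} = \left(\frac{19}{2}\right)^{2} = \frac{361}{4}$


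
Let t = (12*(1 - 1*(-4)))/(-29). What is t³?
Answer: -216000/24389 ≈ -8.8564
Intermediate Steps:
t = -60/29 (t = (12*(1 + 4))*(-1/29) = (12*5)*(-1/29) = 60*(-1/29) = -60/29 ≈ -2.0690)
t³ = (-60/29)³ = -216000/24389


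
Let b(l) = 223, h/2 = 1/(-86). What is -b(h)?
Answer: -223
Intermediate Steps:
h = -1/43 (h = 2/(-86) = 2*(-1/86) = -1/43 ≈ -0.023256)
-b(h) = -1*223 = -223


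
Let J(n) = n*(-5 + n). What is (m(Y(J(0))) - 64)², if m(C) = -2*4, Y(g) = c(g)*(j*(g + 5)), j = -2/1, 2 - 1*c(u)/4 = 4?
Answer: 5184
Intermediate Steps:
c(u) = -8 (c(u) = 8 - 4*4 = 8 - 16 = -8)
j = -2 (j = -2*1 = -2)
Y(g) = 80 + 16*g (Y(g) = -(-16)*(g + 5) = -(-16)*(5 + g) = -8*(-10 - 2*g) = 80 + 16*g)
m(C) = -8
(m(Y(J(0))) - 64)² = (-8 - 64)² = (-72)² = 5184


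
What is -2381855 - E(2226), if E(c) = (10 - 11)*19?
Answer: -2381836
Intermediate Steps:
E(c) = -19 (E(c) = -1*19 = -19)
-2381855 - E(2226) = -2381855 - 1*(-19) = -2381855 + 19 = -2381836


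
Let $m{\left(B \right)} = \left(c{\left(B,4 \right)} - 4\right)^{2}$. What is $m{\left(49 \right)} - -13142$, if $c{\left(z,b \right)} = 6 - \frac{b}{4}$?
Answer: $13143$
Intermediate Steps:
$c{\left(z,b \right)} = 6 - \frac{b}{4}$ ($c{\left(z,b \right)} = 6 - b \frac{1}{4} = 6 - \frac{b}{4}$)
$m{\left(B \right)} = 1$ ($m{\left(B \right)} = \left(\left(6 - 1\right) - 4\right)^{2} = \left(5 - 4\right)^{2} = 1^{2} = 1$)
$m{\left(49 \right)} - -13142 = 1 - -13142 = 1 + 13142 = 13143$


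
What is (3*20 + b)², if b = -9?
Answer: 2601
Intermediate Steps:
(3*20 + b)² = (3*20 - 9)² = (60 - 9)² = 51² = 2601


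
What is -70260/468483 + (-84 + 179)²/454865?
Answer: -1848717055/14206434653 ≈ -0.13013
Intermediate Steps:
-70260/468483 + (-84 + 179)²/454865 = -70260*1/468483 + 95²*(1/454865) = -23420/156161 + 9025*(1/454865) = -23420/156161 + 1805/90973 = -1848717055/14206434653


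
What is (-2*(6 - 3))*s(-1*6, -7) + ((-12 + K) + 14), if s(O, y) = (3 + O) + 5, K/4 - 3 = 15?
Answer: 62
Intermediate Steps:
K = 72 (K = 12 + 4*15 = 12 + 60 = 72)
s(O, y) = 8 + O
(-2*(6 - 3))*s(-1*6, -7) + ((-12 + K) + 14) = (-2*(6 - 3))*(8 - 1*6) + ((-12 + 72) + 14) = (-2*3)*(8 - 6) + (60 + 14) = -6*2 + 74 = -12 + 74 = 62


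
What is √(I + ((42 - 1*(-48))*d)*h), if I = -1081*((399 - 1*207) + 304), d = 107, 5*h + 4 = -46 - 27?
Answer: I*√684478 ≈ 827.33*I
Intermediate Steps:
h = -77/5 (h = -⅘ + (-46 - 27)/5 = -⅘ + (⅕)*(-73) = -⅘ - 73/5 = -77/5 ≈ -15.400)
I = -536176 (I = -1081*((399 - 207) + 304) = -1081*(192 + 304) = -1081*496 = -536176)
√(I + ((42 - 1*(-48))*d)*h) = √(-536176 + ((42 - 1*(-48))*107)*(-77/5)) = √(-536176 + ((42 + 48)*107)*(-77/5)) = √(-536176 + (90*107)*(-77/5)) = √(-536176 + 9630*(-77/5)) = √(-536176 - 148302) = √(-684478) = I*√684478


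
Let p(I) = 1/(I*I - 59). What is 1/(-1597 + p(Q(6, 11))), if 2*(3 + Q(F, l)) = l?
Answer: -211/336971 ≈ -0.00062617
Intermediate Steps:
Q(F, l) = -3 + l/2
p(I) = 1/(-59 + I²) (p(I) = 1/(I² - 59) = 1/(-59 + I²))
1/(-1597 + p(Q(6, 11))) = 1/(-1597 + 1/(-59 + (-3 + (½)*11)²)) = 1/(-1597 + 1/(-59 + (-3 + 11/2)²)) = 1/(-1597 + 1/(-59 + (5/2)²)) = 1/(-1597 + 1/(-59 + 25/4)) = 1/(-1597 + 1/(-211/4)) = 1/(-1597 - 4/211) = 1/(-336971/211) = -211/336971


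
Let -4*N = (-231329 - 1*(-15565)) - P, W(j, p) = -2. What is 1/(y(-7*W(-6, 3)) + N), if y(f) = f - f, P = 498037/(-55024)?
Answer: 220096/11871700299 ≈ 1.8540e-5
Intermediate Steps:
P = -498037/55024 (P = 498037*(-1/55024) = -498037/55024 ≈ -9.0513)
y(f) = 0
N = 11871700299/220096 (N = -((-231329 - 1*(-15565)) - 1*(-498037/55024))/4 = -((-231329 + 15565) + 498037/55024)/4 = -(-215764 + 498037/55024)/4 = -¼*(-11871700299/55024) = 11871700299/220096 ≈ 53939.)
1/(y(-7*W(-6, 3)) + N) = 1/(0 + 11871700299/220096) = 1/(11871700299/220096) = 220096/11871700299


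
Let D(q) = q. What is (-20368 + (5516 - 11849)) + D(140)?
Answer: -26561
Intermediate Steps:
(-20368 + (5516 - 11849)) + D(140) = (-20368 + (5516 - 11849)) + 140 = (-20368 - 6333) + 140 = -26701 + 140 = -26561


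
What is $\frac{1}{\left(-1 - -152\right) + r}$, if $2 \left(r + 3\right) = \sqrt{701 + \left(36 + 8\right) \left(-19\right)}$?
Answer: $\frac{592}{87751} - \frac{6 i \sqrt{15}}{87751} \approx 0.0067464 - 0.00026482 i$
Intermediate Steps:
$r = -3 + \frac{3 i \sqrt{15}}{2}$ ($r = -3 + \frac{\sqrt{701 + \left(36 + 8\right) \left(-19\right)}}{2} = -3 + \frac{\sqrt{701 + 44 \left(-19\right)}}{2} = -3 + \frac{\sqrt{701 - 836}}{2} = -3 + \frac{\sqrt{-135}}{2} = -3 + \frac{3 i \sqrt{15}}{2} \approx -3.0 + 5.8095 i$)
$\frac{1}{\left(-1 - -152\right) + r} = \frac{1}{\left(-1 - -152\right) - \left(3 - \frac{3 i \sqrt{15}}{2}\right)} = \frac{1}{\left(-1 + 152\right) - \left(3 - \frac{3 i \sqrt{15}}{2}\right)} = \frac{1}{151 - \left(3 - \frac{3 i \sqrt{15}}{2}\right)} = \frac{1}{148 + \frac{3 i \sqrt{15}}{2}}$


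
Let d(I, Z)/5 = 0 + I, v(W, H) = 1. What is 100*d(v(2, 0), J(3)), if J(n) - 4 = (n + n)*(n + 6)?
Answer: 500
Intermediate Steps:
J(n) = 4 + 2*n*(6 + n) (J(n) = 4 + (n + n)*(n + 6) = 4 + (2*n)*(6 + n) = 4 + 2*n*(6 + n))
d(I, Z) = 5*I (d(I, Z) = 5*(0 + I) = 5*I)
100*d(v(2, 0), J(3)) = 100*(5*1) = 100*5 = 500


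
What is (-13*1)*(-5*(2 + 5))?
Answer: 455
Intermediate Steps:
(-13*1)*(-5*(2 + 5)) = -(-65)*7 = -13*(-35) = 455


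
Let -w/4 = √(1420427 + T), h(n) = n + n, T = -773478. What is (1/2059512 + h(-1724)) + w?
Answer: -7101197375/2059512 - 4*√646949 ≈ -6665.3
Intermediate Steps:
h(n) = 2*n
w = -4*√646949 (w = -4*√(1420427 - 773478) = -4*√646949 ≈ -3217.3)
(1/2059512 + h(-1724)) + w = (1/2059512 + 2*(-1724)) - 4*√646949 = (1/2059512 - 3448) - 4*√646949 = -7101197375/2059512 - 4*√646949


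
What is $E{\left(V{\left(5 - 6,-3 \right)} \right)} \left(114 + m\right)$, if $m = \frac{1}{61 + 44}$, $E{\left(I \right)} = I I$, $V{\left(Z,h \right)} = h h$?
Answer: $\frac{323217}{35} \approx 9234.8$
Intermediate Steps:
$V{\left(Z,h \right)} = h^{2}$
$E{\left(I \right)} = I^{2}$
$m = \frac{1}{105} \approx 0.0095238$
$E{\left(V{\left(5 - 6,-3 \right)} \right)} \left(114 + m\right) = \left(\left(-3\right)^{2}\right)^{2} \left(114 + \frac{1}{105}\right) = 9^{2} \cdot \frac{11971}{105} = 81 \cdot \frac{11971}{105} = \frac{323217}{35}$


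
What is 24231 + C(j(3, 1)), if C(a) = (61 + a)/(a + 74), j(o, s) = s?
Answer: 1817387/75 ≈ 24232.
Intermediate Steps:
C(a) = (61 + a)/(74 + a)
24231 + C(j(3, 1)) = 24231 + (61 + 1)/(74 + 1) = 24231 + 62/75 = 1817387/75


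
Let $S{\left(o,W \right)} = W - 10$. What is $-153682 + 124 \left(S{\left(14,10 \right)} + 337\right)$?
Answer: $-111894$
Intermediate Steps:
$S{\left(o,W \right)} = -10 + W$ ($S{\left(o,W \right)} = W - 10 = -10 + W$)
$-153682 + 124 \left(S{\left(14,10 \right)} + 337\right) = -153682 + 124 \left(\left(-10 + 10\right) + 337\right) = -153682 + 124 \left(0 + 337\right) = -153682 + 124 \cdot 337 = -153682 + 41788 = -111894$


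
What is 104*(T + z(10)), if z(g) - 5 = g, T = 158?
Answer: 17992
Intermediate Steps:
z(g) = 5 + g
104*(T + z(10)) = 104*(158 + (5 + 10)) = 104*(158 + 15) = 104*173 = 17992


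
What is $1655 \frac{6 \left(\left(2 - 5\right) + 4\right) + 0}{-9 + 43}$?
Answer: $\frac{4965}{17} \approx 292.06$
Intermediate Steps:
$1655 \frac{6 \left(\left(2 - 5\right) + 4\right) + 0}{-9 + 43} = 1655 \frac{6 \left(-3 + 4\right) + 0}{34} = 1655 \left(6 \cdot 1 + 0\right) \frac{1}{34} = 1655 \left(6 + 0\right) \frac{1}{34} = 1655 \cdot 6 \cdot \frac{1}{34} = 1655 \cdot \frac{3}{17} = \frac{4965}{17}$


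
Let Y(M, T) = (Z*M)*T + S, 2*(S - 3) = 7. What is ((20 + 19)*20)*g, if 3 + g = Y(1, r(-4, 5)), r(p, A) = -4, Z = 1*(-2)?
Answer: 8970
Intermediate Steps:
Z = -2
S = 13/2 (S = 3 + (½)*7 = 3 + 7/2 = 13/2 ≈ 6.5000)
Y(M, T) = 13/2 - 2*M*T (Y(M, T) = (-2*M)*T + 13/2 = -2*M*T + 13/2 = 13/2 - 2*M*T)
g = 23/2 (g = -3 + (13/2 - 2*1*(-4)) = -3 + (13/2 + 8) = -3 + 29/2 = 23/2 ≈ 11.500)
((20 + 19)*20)*g = ((20 + 19)*20)*(23/2) = (39*20)*(23/2) = 780*(23/2) = 8970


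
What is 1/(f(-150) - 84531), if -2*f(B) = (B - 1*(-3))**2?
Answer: -2/190671 ≈ -1.0489e-5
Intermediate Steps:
f(B) = -(3 + B)**2/2 (f(B) = -(B - 1*(-3))**2/2 = -(B + 3)**2/2 = -(3 + B)**2/2)
1/(f(-150) - 84531) = 1/(-(3 - 150)**2/2 - 84531) = 1/(-1/2*(-147)**2 - 84531) = 1/(-1/2*21609 - 84531) = 1/(-21609/2 - 84531) = 1/(-190671/2) = -2/190671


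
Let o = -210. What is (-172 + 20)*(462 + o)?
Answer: -38304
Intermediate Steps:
(-172 + 20)*(462 + o) = (-172 + 20)*(462 - 210) = -152*252 = -38304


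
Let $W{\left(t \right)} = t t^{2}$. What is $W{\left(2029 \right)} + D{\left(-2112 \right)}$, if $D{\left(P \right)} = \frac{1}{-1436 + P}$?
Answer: $\frac{29636693740171}{3548} \approx 8.3531 \cdot 10^{9}$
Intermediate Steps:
$W{\left(t \right)} = t^{3}$
$W{\left(2029 \right)} + D{\left(-2112 \right)} = 2029^{3} + \frac{1}{-1436 - 2112} = 8353070389 + \frac{1}{-3548} = 8353070389 - \frac{1}{3548} = \frac{29636693740171}{3548}$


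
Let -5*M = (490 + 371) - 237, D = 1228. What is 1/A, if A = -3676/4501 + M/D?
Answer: -6909035/6344816 ≈ -1.0889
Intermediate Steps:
M = -624/5 (M = -((490 + 371) - 237)/5 = -(861 - 237)/5 = -⅕*624 = -624/5 ≈ -124.80)
A = -6344816/6909035 (A = -3676/4501 - 624/5/1228 = -3676*1/4501 - 624/5*1/1228 = -3676/4501 - 156/1535 = -6344816/6909035 ≈ -0.91834)
1/A = 1/(-6344816/6909035) = -6909035/6344816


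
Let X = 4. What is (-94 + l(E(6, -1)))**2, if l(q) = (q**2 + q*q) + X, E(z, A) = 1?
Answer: 7744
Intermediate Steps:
l(q) = 4 + 2*q**2 (l(q) = (q**2 + q*q) + 4 = (q**2 + q**2) + 4 = 2*q**2 + 4 = 4 + 2*q**2)
(-94 + l(E(6, -1)))**2 = (-94 + (4 + 2*1**2))**2 = (-94 + (4 + 2*1))**2 = (-94 + (4 + 2))**2 = (-94 + 6)**2 = (-88)**2 = 7744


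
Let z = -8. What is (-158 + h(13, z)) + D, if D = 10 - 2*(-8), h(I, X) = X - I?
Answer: -153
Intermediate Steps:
D = 26 (D = 10 + 16 = 26)
(-158 + h(13, z)) + D = (-158 + (-8 - 1*13)) + 26 = (-158 + (-8 - 13)) + 26 = (-158 - 21) + 26 = -179 + 26 = -153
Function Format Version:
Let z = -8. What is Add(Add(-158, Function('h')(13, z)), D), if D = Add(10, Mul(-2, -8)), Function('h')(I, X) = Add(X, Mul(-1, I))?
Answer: -153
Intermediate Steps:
D = 26 (D = Add(10, 16) = 26)
Add(Add(-158, Function('h')(13, z)), D) = Add(Add(-158, Add(-8, Mul(-1, 13))), 26) = Add(Add(-158, Add(-8, -13)), 26) = Add(Add(-158, -21), 26) = Add(-179, 26) = -153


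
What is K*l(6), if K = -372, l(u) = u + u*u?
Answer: -15624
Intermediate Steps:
l(u) = u + u²
K*l(6) = -2232*(1 + 6) = -2232*7 = -372*42 = -15624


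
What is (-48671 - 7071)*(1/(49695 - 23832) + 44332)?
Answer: -63911464854614/25863 ≈ -2.4712e+9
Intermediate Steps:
(-48671 - 7071)*(1/(49695 - 23832) + 44332) = -55742*(1/25863 + 44332) = -55742*1146558517/25863 = -63911464854614/25863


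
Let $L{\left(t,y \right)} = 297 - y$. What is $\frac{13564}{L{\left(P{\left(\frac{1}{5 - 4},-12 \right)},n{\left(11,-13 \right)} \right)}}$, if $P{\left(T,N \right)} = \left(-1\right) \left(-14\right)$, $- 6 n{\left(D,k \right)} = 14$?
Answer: $\frac{20346}{449} \approx 45.314$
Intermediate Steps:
$n{\left(D,k \right)} = - \frac{7}{3}$ ($n{\left(D,k \right)} = \left(- \frac{1}{6}\right) 14 = - \frac{7}{3}$)
$P{\left(T,N \right)} = 14$
$\frac{13564}{L{\left(P{\left(\frac{1}{5 - 4},-12 \right)},n{\left(11,-13 \right)} \right)}} = \frac{13564}{297 - - \frac{7}{3}} = \frac{13564}{297 + \frac{7}{3}} = \frac{13564}{\frac{898}{3}} = 13564 \cdot \frac{3}{898} = \frac{20346}{449}$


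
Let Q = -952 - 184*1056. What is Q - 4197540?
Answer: -4392796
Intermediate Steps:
Q = -195256 (Q = -952 - 194304 = -195256)
Q - 4197540 = -195256 - 4197540 = -4392796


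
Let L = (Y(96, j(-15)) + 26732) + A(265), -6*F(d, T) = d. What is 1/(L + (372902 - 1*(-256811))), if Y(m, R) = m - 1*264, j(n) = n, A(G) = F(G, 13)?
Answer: 6/3937397 ≈ 1.5238e-6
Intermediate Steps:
F(d, T) = -d/6
A(G) = -G/6
Y(m, R) = -264 + m (Y(m, R) = m - 264 = -264 + m)
L = 159119/6 (L = ((-264 + 96) + 26732) - ⅙*265 = (-168 + 26732) - 265/6 = 26564 - 265/6 = 159119/6 ≈ 26520.)
1/(L + (372902 - 1*(-256811))) = 1/(159119/6 + (372902 - 1*(-256811))) = 1/(159119/6 + (372902 + 256811)) = 1/(159119/6 + 629713) = 1/(3937397/6) = 6/3937397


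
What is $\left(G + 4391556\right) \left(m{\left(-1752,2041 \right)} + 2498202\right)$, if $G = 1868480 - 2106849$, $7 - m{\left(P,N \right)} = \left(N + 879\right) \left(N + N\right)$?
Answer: $-39128134113197$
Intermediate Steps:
$m{\left(P,N \right)} = 7 - 2 N \left(879 + N\right)$ ($m{\left(P,N \right)} = 7 - \left(N + 879\right) \left(N + N\right) = 7 - \left(879 + N\right) 2 N = 7 - 2 N \left(879 + N\right)$)
$G = -238369$ ($G = 1868480 - 2106849 = -238369$)
$\left(G + 4391556\right) \left(m{\left(-1752,2041 \right)} + 2498202\right) = \left(-238369 + 4391556\right) \left(\left(7 - 3588078 - 2 \cdot 2041^{2}\right) + 2498202\right) = 4153187 \left(\left(7 - 3588078 - 8331362\right) + 2498202\right) = 4153187 \left(-11919433 + 2498202\right) = 4153187 \left(-9421231\right) = -39128134113197$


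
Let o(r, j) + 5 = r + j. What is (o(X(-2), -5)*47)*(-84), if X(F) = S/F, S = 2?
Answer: 43428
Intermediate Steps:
X(F) = 2/F
o(r, j) = -5 + j + r (o(r, j) = -5 + (r + j) = -5 + (j + r) = -5 + j + r)
(o(X(-2), -5)*47)*(-84) = ((-5 - 5 + 2/(-2))*47)*(-84) = ((-5 - 5 + 2*(-½))*47)*(-84) = ((-5 - 5 - 1)*47)*(-84) = -11*47*(-84) = -517*(-84) = 43428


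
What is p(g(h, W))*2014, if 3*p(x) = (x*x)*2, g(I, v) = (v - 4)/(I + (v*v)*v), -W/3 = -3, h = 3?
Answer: 25175/401868 ≈ 0.062645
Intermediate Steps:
W = 9 (W = -3*(-3) = 9)
g(I, v) = (-4 + v)/(I + v³) (g(I, v) = (-4 + v)/(I + v²*v) = (-4 + v)/(I + v³))
p(x) = 2*x²/3 (p(x) = ((x*x)*2)/3 = (x²*2)/3 = (2*x²)/3 = 2*x²/3)
p(g(h, W))*2014 = (2*((-4 + 9)/(3 + 9³))²/3)*2014 = (2*(5/(3 + 729))²/3)*2014 = (2*(5/732)²/3)*2014 = ((⅔)*(25/535824))*2014 = (25/803736)*2014 = 25175/401868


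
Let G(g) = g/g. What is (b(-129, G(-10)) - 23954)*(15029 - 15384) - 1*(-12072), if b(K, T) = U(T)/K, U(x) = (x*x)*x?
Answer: 1098531073/129 ≈ 8.5157e+6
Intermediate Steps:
G(g) = 1
U(x) = x³ (U(x) = x²*x = x³)
b(K, T) = T³/K
(b(-129, G(-10)) - 23954)*(15029 - 15384) - 1*(-12072) = (1³/(-129) - 23954)*(15029 - 15384) - 1*(-12072) = (-1/129*1 - 23954)*(-355) + 12072 = (-1/129 - 23954)*(-355) + 12072 = -3090067/129*(-355) + 12072 = 1096973785/129 + 12072 = 1098531073/129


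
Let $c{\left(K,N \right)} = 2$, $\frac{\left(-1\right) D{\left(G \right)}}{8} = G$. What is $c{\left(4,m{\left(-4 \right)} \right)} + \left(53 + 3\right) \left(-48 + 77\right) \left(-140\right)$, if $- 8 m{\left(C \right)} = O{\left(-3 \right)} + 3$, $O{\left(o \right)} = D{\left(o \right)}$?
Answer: $-227358$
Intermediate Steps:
$D{\left(G \right)} = - 8 G$
$O{\left(o \right)} = - 8 o$
$m{\left(C \right)} = - \frac{27}{8}$ ($m{\left(C \right)} = - \frac{\left(-8\right) \left(-3\right) + 3}{8} = - \frac{24 + 3}{8} = \left(- \frac{1}{8}\right) 27 = - \frac{27}{8}$)
$c{\left(4,m{\left(-4 \right)} \right)} + \left(53 + 3\right) \left(-48 + 77\right) \left(-140\right) = 2 + \left(53 + 3\right) \left(-48 + 77\right) \left(-140\right) = 2 + 56 \cdot 29 \left(-140\right) = 2 + 1624 \left(-140\right) = 2 - 227360 = -227358$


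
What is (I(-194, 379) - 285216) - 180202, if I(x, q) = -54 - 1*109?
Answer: -465581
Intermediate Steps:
I(x, q) = -163 (I(x, q) = -54 - 109 = -163)
(I(-194, 379) - 285216) - 180202 = (-163 - 285216) - 180202 = -285379 - 180202 = -465581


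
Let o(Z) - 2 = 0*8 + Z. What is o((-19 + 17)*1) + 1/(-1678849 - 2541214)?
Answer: -1/4220063 ≈ -2.3696e-7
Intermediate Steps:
o(Z) = 2 + Z (o(Z) = 2 + (0*8 + Z) = 2 + (0 + Z) = 2 + Z)
o((-19 + 17)*1) + 1/(-1678849 - 2541214) = (2 + (-19 + 17)*1) + 1/(-1678849 - 2541214) = (2 - 2*1) + 1/(-4220063) = (2 - 2) - 1/4220063 = 0 - 1/4220063 = -1/4220063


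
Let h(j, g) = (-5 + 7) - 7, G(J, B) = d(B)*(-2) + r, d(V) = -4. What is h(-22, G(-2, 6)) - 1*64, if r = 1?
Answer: -69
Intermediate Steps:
G(J, B) = 9 (G(J, B) = -4*(-2) + 1 = 8 + 1 = 9)
h(j, g) = -5 (h(j, g) = 2 - 7 = -5)
h(-22, G(-2, 6)) - 1*64 = -5 - 1*64 = -5 - 64 = -69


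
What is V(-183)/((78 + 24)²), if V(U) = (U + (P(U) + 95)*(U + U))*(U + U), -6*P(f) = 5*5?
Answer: 1019554/867 ≈ 1176.0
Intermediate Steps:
P(f) = -25/6 (P(f) = -5*5/6 = -⅙*25 = -25/6)
V(U) = 1096*U²/3 (V(U) = (U + (-25/6 + 95)*(U + U))*(U + U) = (U + 545*(2*U)/6)*(2*U) = (U + 545*U/3)*(2*U) = (548*U/3)*(2*U) = 1096*U²/3)
V(-183)/((78 + 24)²) = ((1096/3)*(-183)²)/((78 + 24)²) = ((1096/3)*33489)/(102²) = 12234648/10404 = 12234648*(1/10404) = 1019554/867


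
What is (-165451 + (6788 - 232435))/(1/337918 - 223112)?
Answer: 132159053964/75393560815 ≈ 1.7529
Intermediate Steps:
(-165451 + (6788 - 232435))/(1/337918 - 223112) = (-165451 - 225647)/(1/337918 - 223112) = -391098/(-75393560815/337918) = -391098*(-337918/75393560815) = 132159053964/75393560815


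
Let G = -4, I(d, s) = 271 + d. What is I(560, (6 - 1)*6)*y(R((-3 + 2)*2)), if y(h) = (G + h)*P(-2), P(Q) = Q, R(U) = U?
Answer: 9972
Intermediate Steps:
y(h) = 8 - 2*h (y(h) = (-4 + h)*(-2) = 8 - 2*h)
I(560, (6 - 1)*6)*y(R((-3 + 2)*2)) = (271 + 560)*(8 - 2*(-3 + 2)*2) = 831*(8 - (-2)*2) = 831*(8 - 2*(-2)) = 831*(8 + 4) = 831*12 = 9972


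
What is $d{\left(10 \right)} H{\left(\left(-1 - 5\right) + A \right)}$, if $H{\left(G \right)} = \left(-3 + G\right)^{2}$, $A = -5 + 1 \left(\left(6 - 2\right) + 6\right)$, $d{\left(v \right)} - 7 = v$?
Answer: $272$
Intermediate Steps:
$d{\left(v \right)} = 7 + v$
$A = 5$ ($A = -5 + 1 \left(4 + 6\right) = -5 + 1 \cdot 10 = -5 + 10 = 5$)
$d{\left(10 \right)} H{\left(\left(-1 - 5\right) + A \right)} = \left(7 + 10\right) \left(-3 + \left(\left(-1 - 5\right) + 5\right)\right)^{2} = 17 \left(-3 + \left(-6 + 5\right)\right)^{2} = 17 \left(-3 - 1\right)^{2} = 17 \left(-4\right)^{2} = 17 \cdot 16 = 272$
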